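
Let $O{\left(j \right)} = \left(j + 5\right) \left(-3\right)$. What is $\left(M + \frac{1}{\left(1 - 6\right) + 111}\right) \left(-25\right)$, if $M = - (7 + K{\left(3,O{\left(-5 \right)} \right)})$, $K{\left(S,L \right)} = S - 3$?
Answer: $\frac{18525}{106} \approx 174.76$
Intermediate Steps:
$O{\left(j \right)} = -15 - 3 j$ ($O{\left(j \right)} = \left(5 + j\right) \left(-3\right) = -15 - 3 j$)
$K{\left(S,L \right)} = -3 + S$
$M = -7$ ($M = - (7 + \left(-3 + 3\right)) = - (7 + 0) = \left(-1\right) 7 = -7$)
$\left(M + \frac{1}{\left(1 - 6\right) + 111}\right) \left(-25\right) = \left(-7 + \frac{1}{\left(1 - 6\right) + 111}\right) \left(-25\right) = \left(-7 + \frac{1}{-5 + 111}\right) \left(-25\right) = \left(-7 + \frac{1}{106}\right) \left(-25\right) = \left(- \frac{741}{106}\right) \left(-25\right) = \frac{18525}{106}$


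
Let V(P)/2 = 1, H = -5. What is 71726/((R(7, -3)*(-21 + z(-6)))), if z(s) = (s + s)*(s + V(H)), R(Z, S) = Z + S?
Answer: 35863/54 ≈ 664.13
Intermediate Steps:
V(P) = 2 (V(P) = 2*1 = 2)
R(Z, S) = S + Z
z(s) = 2*s*(2 + s) (z(s) = (s + s)*(s + 2) = (2*s)*(2 + s) = 2*s*(2 + s))
71726/((R(7, -3)*(-21 + z(-6)))) = 71726/(((-3 + 7)*(-21 + 2*(-6)*(2 - 6)))) = 71726/((4*(-21 + 2*(-6)*(-4)))) = 71726/((4*(-21 + 48))) = 71726/((4*27)) = 71726/108 = 71726*(1/108) = 35863/54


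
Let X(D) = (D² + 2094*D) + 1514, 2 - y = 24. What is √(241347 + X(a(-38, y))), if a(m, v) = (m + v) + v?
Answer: 3*√8653 ≈ 279.06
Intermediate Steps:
y = -22 (y = 2 - 1*24 = 2 - 24 = -22)
a(m, v) = m + 2*v
X(D) = 1514 + D² + 2094*D
√(241347 + X(a(-38, y))) = √(241347 + (1514 + (-38 + 2*(-22))² + 2094*(-38 + 2*(-22)))) = √(241347 + (1514 + (-38 - 44)² + 2094*(-38 - 44))) = √(241347 + (1514 + (-82)² + 2094*(-82))) = √(241347 + (1514 + 6724 - 171708)) = √(241347 - 163470) = √77877 = 3*√8653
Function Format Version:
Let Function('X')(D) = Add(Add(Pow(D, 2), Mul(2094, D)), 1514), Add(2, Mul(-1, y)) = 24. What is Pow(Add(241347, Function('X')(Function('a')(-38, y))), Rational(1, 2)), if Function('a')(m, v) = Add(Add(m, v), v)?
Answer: Mul(3, Pow(8653, Rational(1, 2))) ≈ 279.06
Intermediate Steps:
y = -22 (y = Add(2, Mul(-1, 24)) = Add(2, -24) = -22)
Function('a')(m, v) = Add(m, Mul(2, v))
Function('X')(D) = Add(1514, Pow(D, 2), Mul(2094, D))
Pow(Add(241347, Function('X')(Function('a')(-38, y))), Rational(1, 2)) = Pow(Add(241347, Add(1514, Pow(Add(-38, Mul(2, -22)), 2), Mul(2094, Add(-38, Mul(2, -22))))), Rational(1, 2)) = Pow(Add(241347, Add(1514, Pow(Add(-38, -44), 2), Mul(2094, Add(-38, -44)))), Rational(1, 2)) = Pow(Add(241347, Add(1514, Pow(-82, 2), Mul(2094, -82))), Rational(1, 2)) = Pow(Add(241347, Add(1514, 6724, -171708)), Rational(1, 2)) = Pow(Add(241347, -163470), Rational(1, 2)) = Pow(77877, Rational(1, 2)) = Mul(3, Pow(8653, Rational(1, 2)))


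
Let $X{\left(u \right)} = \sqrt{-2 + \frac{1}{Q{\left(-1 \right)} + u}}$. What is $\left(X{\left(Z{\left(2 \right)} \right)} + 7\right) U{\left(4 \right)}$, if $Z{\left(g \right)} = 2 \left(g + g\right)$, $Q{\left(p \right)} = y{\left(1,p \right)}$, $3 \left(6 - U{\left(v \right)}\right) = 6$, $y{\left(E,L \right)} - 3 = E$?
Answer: $28 + \frac{2 i \sqrt{69}}{3} \approx 28.0 + 5.5378 i$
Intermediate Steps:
$y{\left(E,L \right)} = 3 + E$
$U{\left(v \right)} = 4$ ($U{\left(v \right)} = 6 - 2 = 4$)
$Q{\left(p \right)} = 4$ ($Q{\left(p \right)} = 3 + 1 = 4$)
$Z{\left(g \right)} = 4 g$ ($Z{\left(g \right)} = 2 \cdot 2 g = 4 g$)
$X{\left(u \right)} = \sqrt{-2 + \frac{1}{4 + u}}$
$\left(X{\left(Z{\left(2 \right)} \right)} + 7\right) U{\left(4 \right)} = \left(\sqrt{\frac{-7 - 2 \cdot 4 \cdot 2}{4 + 4 \cdot 2}} + 7\right) 4 = \left(\sqrt{\frac{-7 - 16}{4 + 8}} + 7\right) 4 = \left(\sqrt{\frac{-7 - 16}{12}} + 7\right) 4 = \left(\sqrt{\frac{1}{12} \left(-23\right)} + 7\right) 4 = \left(\sqrt{- \frac{23}{12}} + 7\right) 4 = \left(\frac{i \sqrt{69}}{6} + 7\right) 4 = \left(7 + \frac{i \sqrt{69}}{6}\right) 4 = 28 + \frac{2 i \sqrt{69}}{3}$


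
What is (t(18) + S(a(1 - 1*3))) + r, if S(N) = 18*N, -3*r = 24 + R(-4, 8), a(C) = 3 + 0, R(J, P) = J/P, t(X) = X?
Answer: 385/6 ≈ 64.167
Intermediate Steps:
a(C) = 3
r = -47/6 (r = -(24 - 4/8)/3 = -(24 - 4*1/8)/3 = -(24 - 1/2)/3 = -1/3*47/2 = -47/6 ≈ -7.8333)
(t(18) + S(a(1 - 1*3))) + r = (18 + 18*3) - 47/6 = (18 + 54) - 47/6 = 72 - 47/6 = 385/6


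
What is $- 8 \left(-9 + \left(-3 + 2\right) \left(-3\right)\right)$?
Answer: $48$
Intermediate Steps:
$- 8 \left(-9 + \left(-3 + 2\right) \left(-3\right)\right) = - 8 \left(-9 - -3\right) = - 8 \left(-9 + 3\right) = \left(-8\right) \left(-6\right) = 48$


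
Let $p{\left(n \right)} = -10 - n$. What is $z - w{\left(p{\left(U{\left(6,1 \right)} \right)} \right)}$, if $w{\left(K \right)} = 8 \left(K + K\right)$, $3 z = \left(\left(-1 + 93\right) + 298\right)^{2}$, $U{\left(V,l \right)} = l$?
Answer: $50876$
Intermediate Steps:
$z = 50700$ ($z = \frac{\left(\left(-1 + 93\right) + 298\right)^{2}}{3} = \frac{\left(92 + 298\right)^{2}}{3} = \frac{390^{2}}{3} = \frac{1}{3} \cdot 152100 = 50700$)
$w{\left(K \right)} = 16 K$ ($w{\left(K \right)} = 8 \cdot 2 K = 16 K$)
$z - w{\left(p{\left(U{\left(6,1 \right)} \right)} \right)} = 50700 - 16 \left(-10 - 1\right) = 50700 - 16 \left(-11\right) = 50700 - -176 = 50700 + 176 = 50876$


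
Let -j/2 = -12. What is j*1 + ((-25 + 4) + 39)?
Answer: 42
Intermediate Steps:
j = 24 (j = -2*(-12) = 24)
j*1 + ((-25 + 4) + 39) = 24*1 + ((-25 + 4) + 39) = 24 + (-21 + 39) = 24 + 18 = 42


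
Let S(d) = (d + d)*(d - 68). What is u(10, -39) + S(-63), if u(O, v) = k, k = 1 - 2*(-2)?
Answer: 16511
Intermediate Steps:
k = 5 (k = 1 + 4 = 5)
u(O, v) = 5
S(d) = 2*d*(-68 + d) (S(d) = (2*d)*(-68 + d) = 2*d*(-68 + d))
u(10, -39) + S(-63) = 5 + 2*(-63)*(-68 - 63) = 5 + 2*(-63)*(-131) = 5 + 16506 = 16511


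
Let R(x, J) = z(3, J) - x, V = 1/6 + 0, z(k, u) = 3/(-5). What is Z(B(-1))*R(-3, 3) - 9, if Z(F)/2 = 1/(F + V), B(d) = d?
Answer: -369/25 ≈ -14.760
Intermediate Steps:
z(k, u) = -3/5 (z(k, u) = 3*(-1/5) = -3/5)
V = 1/6 (V = 1/6 + 0 = 1/6 ≈ 0.16667)
R(x, J) = -3/5 - x
Z(F) = 2/(1/6 + F) (Z(F) = 2/(F + 1/6) = 2/(1/6 + F))
Z(B(-1))*R(-3, 3) - 9 = (12/(1 + 6*(-1)))*(-3/5 - 1*(-3)) - 9 = (12/(1 - 6))*(-3/5 + 3) - 9 = (12/(-5))*(12/5) - 9 = (12*(-1/5))*(12/5) - 9 = -12/5*12/5 - 9 = -144/25 - 9 = -369/25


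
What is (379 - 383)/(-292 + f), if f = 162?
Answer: 2/65 ≈ 0.030769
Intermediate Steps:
(379 - 383)/(-292 + f) = (379 - 383)/(-292 + 162) = -4/(-130) = -4*(-1/130) = 2/65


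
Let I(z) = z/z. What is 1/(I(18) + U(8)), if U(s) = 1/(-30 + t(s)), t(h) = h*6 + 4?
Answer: 22/23 ≈ 0.95652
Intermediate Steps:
t(h) = 4 + 6*h (t(h) = 6*h + 4 = 4 + 6*h)
U(s) = 1/(-26 + 6*s) (U(s) = 1/(-30 + (4 + 6*s)) = 1/(-26 + 6*s))
I(z) = 1
1/(I(18) + U(8)) = 1/(1 + 1/(2*(-13 + 3*8))) = 1/(1 + 1/(2*(-13 + 24))) = 1/(1 + (½)/11) = 1/(1 + (½)*(1/11)) = 1/(1 + 1/22) = 1/(23/22) = 22/23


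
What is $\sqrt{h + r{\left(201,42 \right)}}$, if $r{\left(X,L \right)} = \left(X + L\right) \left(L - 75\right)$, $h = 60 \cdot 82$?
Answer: $i \sqrt{3099} \approx 55.669 i$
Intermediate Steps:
$h = 4920$
$r{\left(X,L \right)} = \left(-75 + L\right) \left(L + X\right)$ ($r{\left(X,L \right)} = \left(L + X\right) \left(-75 + L\right) = \left(-75 + L\right) \left(L + X\right)$)
$\sqrt{h + r{\left(201,42 \right)}} = \sqrt{4920 + \left(42^{2} - 3150 - 15075 + 42 \cdot 201\right)} = \sqrt{4920 + \left(1764 - 3150 - 15075 + 8442\right)} = \sqrt{4920 - 8019} = \sqrt{-3099} = i \sqrt{3099}$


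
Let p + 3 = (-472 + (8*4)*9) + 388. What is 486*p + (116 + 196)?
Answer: 97998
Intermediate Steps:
p = 201 (p = -3 + ((-472 + (8*4)*9) + 388) = -3 + ((-472 + 32*9) + 388) = -3 + ((-472 + 288) + 388) = -3 + (-184 + 388) = -3 + 204 = 201)
486*p + (116 + 196) = 486*201 + (116 + 196) = 97686 + 312 = 97998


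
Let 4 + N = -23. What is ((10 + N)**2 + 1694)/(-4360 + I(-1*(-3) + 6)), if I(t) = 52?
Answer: -661/1436 ≈ -0.46031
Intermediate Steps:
N = -27 (N = -4 - 23 = -27)
((10 + N)**2 + 1694)/(-4360 + I(-1*(-3) + 6)) = ((10 - 27)**2 + 1694)/(-4360 + 52) = ((-17)**2 + 1694)/(-4308) = (289 + 1694)*(-1/4308) = 1983*(-1/4308) = -661/1436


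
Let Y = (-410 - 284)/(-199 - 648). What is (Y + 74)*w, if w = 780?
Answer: 49430160/847 ≈ 58359.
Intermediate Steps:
Y = 694/847 (Y = -694/(-847) = -694*(-1/847) = 694/847 ≈ 0.81936)
(Y + 74)*w = (694/847 + 74)*780 = (63372/847)*780 = 49430160/847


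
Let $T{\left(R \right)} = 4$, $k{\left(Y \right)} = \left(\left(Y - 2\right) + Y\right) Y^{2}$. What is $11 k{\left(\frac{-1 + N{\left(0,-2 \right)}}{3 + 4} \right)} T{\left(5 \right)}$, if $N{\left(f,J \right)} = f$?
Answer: $- \frac{704}{343} \approx -2.0525$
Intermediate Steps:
$k{\left(Y \right)} = Y^{2} \left(-2 + 2 Y\right)$ ($k{\left(Y \right)} = \left(\left(-2 + Y\right) + Y\right) Y^{2} = \left(-2 + 2 Y\right) Y^{2} = Y^{2} \left(-2 + 2 Y\right)$)
$11 k{\left(\frac{-1 + N{\left(0,-2 \right)}}{3 + 4} \right)} T{\left(5 \right)} = 11 \cdot 2 \left(\frac{-1 + 0}{3 + 4}\right)^{2} \left(-1 + \frac{-1 + 0}{3 + 4}\right) 4 = 11 \cdot 2 \left(- \frac{1}{7}\right)^{2} \left(-1 - \frac{1}{7}\right) 4 = 11 \cdot 2 \cdot \frac{1}{49} \left(- \frac{8}{7}\right) 4 = 11 \left(- \frac{16}{343}\right) 4 = \left(- \frac{176}{343}\right) 4 = - \frac{704}{343}$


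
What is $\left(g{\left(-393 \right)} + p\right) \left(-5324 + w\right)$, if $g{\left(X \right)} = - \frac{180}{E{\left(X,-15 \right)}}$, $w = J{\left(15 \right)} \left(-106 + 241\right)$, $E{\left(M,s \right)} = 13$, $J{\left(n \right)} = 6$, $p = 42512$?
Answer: $- \frac{2493876664}{13} \approx -1.9184 \cdot 10^{8}$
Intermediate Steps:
$w = 810$ ($w = 6 \left(-106 + 241\right) = 6 \cdot 135 = 810$)
$g{\left(X \right)} = - \frac{180}{13}$
$\left(g{\left(-393 \right)} + p\right) \left(-5324 + w\right) = \left(- \frac{180}{13} + 42512\right) \left(-5324 + 810\right) = \frac{552476}{13} \left(-4514\right) = - \frac{2493876664}{13}$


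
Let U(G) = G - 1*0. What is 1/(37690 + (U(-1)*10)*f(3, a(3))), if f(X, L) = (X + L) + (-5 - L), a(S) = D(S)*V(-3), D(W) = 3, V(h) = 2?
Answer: 1/37710 ≈ 2.6518e-5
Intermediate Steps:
U(G) = G (U(G) = G + 0 = G)
a(S) = 6 (a(S) = 3*2 = 6)
f(X, L) = -5 + X (f(X, L) = (L + X) + (-5 - L) = -5 + X)
1/(37690 + (U(-1)*10)*f(3, a(3))) = 1/(37690 + (-1*10)*(-5 + 3)) = 1/(37690 - 10*(-2)) = 1/(37690 + 20) = 1/37710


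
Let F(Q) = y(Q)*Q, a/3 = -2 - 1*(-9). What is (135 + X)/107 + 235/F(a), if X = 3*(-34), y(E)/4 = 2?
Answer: 30689/17976 ≈ 1.7072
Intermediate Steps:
y(E) = 8 (y(E) = 4*2 = 8)
X = -102
a = 21 (a = 3*(-2 - 1*(-9)) = 3*(-2 + 9) = 3*7 = 21)
F(Q) = 8*Q
(135 + X)/107 + 235/F(a) = (135 - 102)/107 + 235/((8*21)) = 33*(1/107) + 235/168 = 33/107 + 235*(1/168) = 33/107 + 235/168 = 30689/17976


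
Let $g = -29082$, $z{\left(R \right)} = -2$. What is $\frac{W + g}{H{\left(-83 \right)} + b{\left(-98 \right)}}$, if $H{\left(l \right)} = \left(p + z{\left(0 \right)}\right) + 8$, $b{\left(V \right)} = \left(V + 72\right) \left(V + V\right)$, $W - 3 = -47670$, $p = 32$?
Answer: $- \frac{76749}{5134} \approx -14.949$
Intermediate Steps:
$W = -47667$ ($W = 3 - 47670 = -47667$)
$b{\left(V \right)} = 2 V \left(72 + V\right)$ ($b{\left(V \right)} = \left(72 + V\right) 2 V = 2 V \left(72 + V\right)$)
$H{\left(l \right)} = 38$ ($H{\left(l \right)} = \left(32 - 2\right) + 8 = 30 + 8 = 38$)
$\frac{W + g}{H{\left(-83 \right)} + b{\left(-98 \right)}} = \frac{-47667 - 29082}{38 + 2 \left(-98\right) \left(72 - 98\right)} = - \frac{76749}{38 + 2 \left(-98\right) \left(-26\right)} = - \frac{76749}{38 + 5096} = - \frac{76749}{5134}$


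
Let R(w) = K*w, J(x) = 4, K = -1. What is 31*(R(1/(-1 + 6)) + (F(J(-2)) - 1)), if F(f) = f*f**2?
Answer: 9734/5 ≈ 1946.8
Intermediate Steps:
R(w) = -w
F(f) = f**3
31*(R(1/(-1 + 6)) + (F(J(-2)) - 1)) = 31*(-1/(-1 + 6) + (4**3 - 1)) = 31*(-1/5 + (64 - 1)) = 31*(-1*1/5 + 63) = 31*(-1/5 + 63) = 31*(314/5) = 9734/5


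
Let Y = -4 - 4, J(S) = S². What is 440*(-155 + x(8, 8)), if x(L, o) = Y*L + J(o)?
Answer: -68200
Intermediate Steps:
Y = -8
x(L, o) = o² - 8*L (x(L, o) = -8*L + o² = o² - 8*L)
440*(-155 + x(8, 8)) = 440*(-155 + (8² - 8*8)) = 440*(-155 + (64 - 64)) = 440*(-155 + 0) = 440*(-155) = -68200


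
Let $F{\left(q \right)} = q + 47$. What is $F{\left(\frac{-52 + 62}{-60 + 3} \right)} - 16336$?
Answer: $- \frac{928483}{57} \approx -16289.0$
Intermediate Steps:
$F{\left(q \right)} = 47 + q$
$F{\left(\frac{-52 + 62}{-60 + 3} \right)} - 16336 = \left(47 + \frac{-52 + 62}{-60 + 3}\right) - 16336 = \left(47 + \frac{10}{-57}\right) - 16336 = \left(47 + 10 \left(- \frac{1}{57}\right)\right) - 16336 = \left(47 - \frac{10}{57}\right) - 16336 = \frac{2669}{57} - 16336 = - \frac{928483}{57}$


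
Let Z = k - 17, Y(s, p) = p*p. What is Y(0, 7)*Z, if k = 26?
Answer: 441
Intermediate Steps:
Y(s, p) = p**2
Z = 9 (Z = 26 - 17 = 9)
Y(0, 7)*Z = 7**2*9 = 49*9 = 441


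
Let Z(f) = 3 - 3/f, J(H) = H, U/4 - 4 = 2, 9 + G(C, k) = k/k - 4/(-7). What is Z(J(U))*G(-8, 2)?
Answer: -299/14 ≈ -21.357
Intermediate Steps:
G(C, k) = -52/7 (G(C, k) = -9 + (k/k - 4/(-7)) = -9 + (1 - 4*(-⅐)) = -9 + (1 + 4/7) = -9 + 11/7 = -52/7)
U = 24 (U = 16 + 4*2 = 16 + 8 = 24)
Z(f) = 3 - 3/f
Z(J(U))*G(-8, 2) = (3 - 3/24)*(-52/7) = (3 - 3*1/24)*(-52/7) = (3 - ⅛)*(-52/7) = (23/8)*(-52/7) = -299/14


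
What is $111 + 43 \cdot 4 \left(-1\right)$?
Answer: $-61$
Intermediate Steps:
$111 + 43 \cdot 4 \left(-1\right) = 111 + 43 \left(-4\right) = 111 - 172 = -61$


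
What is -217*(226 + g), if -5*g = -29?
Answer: -251503/5 ≈ -50301.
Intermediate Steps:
g = 29/5 (g = -1/5*(-29) = 29/5 ≈ 5.8000)
-217*(226 + g) = -217*(226 + 29/5) = -217*1159/5 = -251503/5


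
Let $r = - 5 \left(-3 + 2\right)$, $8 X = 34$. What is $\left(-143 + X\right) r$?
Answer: $- \frac{2775}{4} \approx -693.75$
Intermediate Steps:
$X = \frac{17}{4}$ ($X = \frac{1}{8} \cdot 34 = \frac{17}{4} \approx 4.25$)
$r = 5$ ($r = \left(-5\right) \left(-1\right) = 5$)
$\left(-143 + X\right) r = \left(-143 + \frac{17}{4}\right) 5 = \left(- \frac{555}{4}\right) 5 = - \frac{2775}{4}$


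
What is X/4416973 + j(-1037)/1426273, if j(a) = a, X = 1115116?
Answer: 1585879441667/6299809331629 ≈ 0.25173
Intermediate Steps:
X/4416973 + j(-1037)/1426273 = 1115116/4416973 - 1037/1426273 = 1585879441667/6299809331629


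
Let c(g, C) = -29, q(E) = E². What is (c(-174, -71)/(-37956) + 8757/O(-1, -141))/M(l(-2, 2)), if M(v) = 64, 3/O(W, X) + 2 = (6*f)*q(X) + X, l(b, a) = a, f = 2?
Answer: 26416398670985/2429184 ≈ 1.0875e+7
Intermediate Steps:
O(W, X) = 3/(-2 + X + 12*X²) (O(W, X) = 3/(-2 + ((6*2)*X² + X)) = 3/(-2 + (12*X² + X)) = 3/(-2 + (X + 12*X²)) = 3/(-2 + X + 12*X²))
(c(-174, -71)/(-37956) + 8757/O(-1, -141))/M(l(-2, 2)) = (-29/(-37956) + 8757/((3/(-2 - 141 + 12*(-141)²))))/64 = (-29*(-1/37956) + 8757/((3/(-2 - 141 + 12*19881))))*(1/64) = (29/37956 + 8757/((3/(-2 - 141 + 238572))))*(1/64) = (29/37956 + 8757/((3/238429)))*(1/64) = (29/37956 + 8757/((3*(1/238429))))*(1/64) = (29/37956 + 8757/(3/238429))*(1/64) = (29/37956 + 8757*(238429/3))*(1/64) = (29/37956 + 695974251)*(1/64) = (26416398670985/37956)*(1/64) = 26416398670985/2429184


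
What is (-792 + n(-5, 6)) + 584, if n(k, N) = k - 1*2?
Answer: -215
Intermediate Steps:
n(k, N) = -2 + k (n(k, N) = k - 2 = -2 + k)
(-792 + n(-5, 6)) + 584 = (-792 + (-2 - 5)) + 584 = (-792 - 7) + 584 = -799 + 584 = -215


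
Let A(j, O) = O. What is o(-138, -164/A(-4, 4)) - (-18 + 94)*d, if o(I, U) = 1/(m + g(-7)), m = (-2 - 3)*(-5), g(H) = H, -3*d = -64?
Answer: -29183/18 ≈ -1621.3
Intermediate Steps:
d = 64/3 (d = -⅓*(-64) = 64/3 ≈ 21.333)
m = 25 (m = -5*(-5) = 25)
o(I, U) = 1/18 (o(I, U) = 1/(25 - 7) = 1/18)
o(-138, -164/A(-4, 4)) - (-18 + 94)*d = 1/18 - (-18 + 94)*64/3 = 1/18 - 76*64/3 = 1/18 - 1*4864/3 = 1/18 - 4864/3 = -29183/18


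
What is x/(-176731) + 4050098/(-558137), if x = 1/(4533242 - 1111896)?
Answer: -2448923751175050885/337481946290997862 ≈ -7.2565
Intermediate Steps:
x = 1/3421346 ≈ 2.9228e-7
x/(-176731) + 4050098/(-558137) = (1/3421346)/(-176731) + 4050098/(-558137) = (1/3421346)*(-1/176731) + 4050098*(-1/558137) = -1/604657899926 - 4050098/558137 = -2448923751175050885/337481946290997862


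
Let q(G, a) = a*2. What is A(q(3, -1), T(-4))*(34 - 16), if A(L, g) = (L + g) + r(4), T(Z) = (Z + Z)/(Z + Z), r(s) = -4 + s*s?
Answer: 198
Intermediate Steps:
q(G, a) = 2*a
r(s) = -4 + s²
T(Z) = 1 (T(Z) = (2*Z)/((2*Z)) = (2*Z)*(1/(2*Z)) = 1)
A(L, g) = 12 + L + g (A(L, g) = (L + g) + (-4 + 4²) = (L + g) + (-4 + 16) = (L + g) + 12 = 12 + L + g)
A(q(3, -1), T(-4))*(34 - 16) = (12 + 2*(-1) + 1)*(34 - 16) = (12 - 2 + 1)*18 = 11*18 = 198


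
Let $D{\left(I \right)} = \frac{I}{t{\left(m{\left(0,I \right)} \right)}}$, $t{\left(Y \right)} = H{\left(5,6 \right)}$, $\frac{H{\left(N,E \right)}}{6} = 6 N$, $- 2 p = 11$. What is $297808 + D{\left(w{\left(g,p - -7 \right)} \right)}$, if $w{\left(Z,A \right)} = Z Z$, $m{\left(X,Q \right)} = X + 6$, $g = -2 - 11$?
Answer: $\frac{53605609}{180} \approx 2.9781 \cdot 10^{5}$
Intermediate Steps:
$p = - \frac{11}{2}$ ($p = \left(- \frac{1}{2}\right) 11 = - \frac{11}{2} \approx -5.5$)
$H{\left(N,E \right)} = 36 N$ ($H{\left(N,E \right)} = 6 \cdot 6 N = 36 N$)
$g = -13$ ($g = -2 - 11 = -13$)
$m{\left(X,Q \right)} = 6 + X$
$t{\left(Y \right)} = 180$ ($t{\left(Y \right)} = 36 \cdot 5 = 180$)
$w{\left(Z,A \right)} = Z^{2}$
$D{\left(I \right)} = \frac{I}{180}$
$297808 + D{\left(w{\left(g,p - -7 \right)} \right)} = 297808 + \frac{\left(-13\right)^{2}}{180} = 297808 + \frac{1}{180} \cdot 169 = 297808 + \frac{169}{180} = \frac{53605609}{180}$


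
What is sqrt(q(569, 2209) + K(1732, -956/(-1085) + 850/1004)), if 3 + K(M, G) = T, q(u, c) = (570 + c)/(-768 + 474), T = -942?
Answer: I*sqrt(1683654)/42 ≈ 30.894*I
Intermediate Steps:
q(u, c) = -95/49 - c/294 (q(u, c) = (570 + c)/(-294) = (570 + c)*(-1/294) = -95/49 - c/294)
K(M, G) = -945 (K(M, G) = -3 - 942 = -945)
sqrt(q(569, 2209) + K(1732, -956/(-1085) + 850/1004)) = sqrt((-95/49 - 1/294*2209) - 945) = sqrt((-95/49 - 2209/294) - 945) = sqrt(-397/42 - 945) = sqrt(-40087/42) = I*sqrt(1683654)/42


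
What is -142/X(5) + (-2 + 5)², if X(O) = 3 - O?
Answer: 80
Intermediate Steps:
-142/X(5) + (-2 + 5)² = -142/(3 - 1*5) + (-2 + 5)² = -142/(3 - 5) + 3² = -142/(-2) + 9 = -142*(-½) + 9 = 71 + 9 = 80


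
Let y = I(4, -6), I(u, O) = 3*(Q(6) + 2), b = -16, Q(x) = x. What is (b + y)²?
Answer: 64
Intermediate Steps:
I(u, O) = 24 (I(u, O) = 3*(6 + 2) = 3*8 = 24)
y = 24
(b + y)² = (-16 + 24)² = 8² = 64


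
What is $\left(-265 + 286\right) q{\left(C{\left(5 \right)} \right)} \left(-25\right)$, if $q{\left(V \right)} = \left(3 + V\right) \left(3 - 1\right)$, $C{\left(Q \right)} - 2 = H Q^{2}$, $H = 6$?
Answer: $-162750$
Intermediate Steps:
$C{\left(Q \right)} = 2 + 6 Q^{2}$
$q{\left(V \right)} = 6 + 2 V$ ($q{\left(V \right)} = \left(3 + V\right) 2 = 6 + 2 V$)
$\left(-265 + 286\right) q{\left(C{\left(5 \right)} \right)} \left(-25\right) = \left(-265 + 286\right) \left(6 + 2 \left(2 + 6 \cdot 5^{2}\right)\right) \left(-25\right) = 21 \left(6 + 2 \left(2 + 6 \cdot 25\right)\right) \left(-25\right) = 21 \left(6 + 2 \left(2 + 150\right)\right) \left(-25\right) = 21 \left(6 + 2 \cdot 152\right) \left(-25\right) = 21 \left(6 + 304\right) \left(-25\right) = 21 \cdot 310 \left(-25\right) = 21 \left(-7750\right) = -162750$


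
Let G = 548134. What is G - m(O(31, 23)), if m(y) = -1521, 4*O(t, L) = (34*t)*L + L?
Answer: 549655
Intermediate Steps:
O(t, L) = L/4 + 17*L*t/2 (O(t, L) = ((34*t)*L + L)/4 = (34*L*t + L)/4 = (L + 34*L*t)/4 = L/4 + 17*L*t/2)
G - m(O(31, 23)) = 548134 - 1*(-1521) = 548134 + 1521 = 549655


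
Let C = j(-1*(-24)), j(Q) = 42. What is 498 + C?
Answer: 540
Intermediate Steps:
C = 42
498 + C = 498 + 42 = 540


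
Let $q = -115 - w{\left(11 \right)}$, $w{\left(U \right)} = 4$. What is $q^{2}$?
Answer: $14161$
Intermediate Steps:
$q = -119$ ($q = -115 - 4 = -119$)
$q^{2} = \left(-119\right)^{2} = 14161$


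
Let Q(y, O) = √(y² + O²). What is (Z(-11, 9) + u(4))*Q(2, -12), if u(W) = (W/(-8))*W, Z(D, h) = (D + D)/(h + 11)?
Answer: -31*√37/5 ≈ -37.713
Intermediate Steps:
Q(y, O) = √(O² + y²)
Z(D, h) = 2*D/(11 + h) (Z(D, h) = (2*D)/(11 + h) = 2*D/(11 + h))
u(W) = -W²/8 (u(W) = (W*(-⅛))*W = (-W/8)*W = -W²/8)
(Z(-11, 9) + u(4))*Q(2, -12) = (2*(-11)/(11 + 9) - ⅛*4²)*√((-12)² + 2²) = (2*(-11)/20 - ⅛*16)*√(144 + 4) = (2*(-11)*(1/20) - 2)*√148 = (-11/10 - 2)*(2*√37) = -31*√37/5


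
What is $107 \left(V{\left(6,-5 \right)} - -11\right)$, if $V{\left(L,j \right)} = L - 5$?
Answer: $1284$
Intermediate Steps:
$V{\left(L,j \right)} = -5 + L$
$107 \left(V{\left(6,-5 \right)} - -11\right) = 107 \left(\left(-5 + 6\right) - -11\right) = 107 \left(1 + 11\right) = 107 \cdot 12 = 1284$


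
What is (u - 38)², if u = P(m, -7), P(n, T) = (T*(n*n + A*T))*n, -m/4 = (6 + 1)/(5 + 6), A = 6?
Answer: 797423996196/1771561 ≈ 4.5013e+5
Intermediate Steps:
m = -28/11 (m = -4*(6 + 1)/(5 + 6) = -28/11 ≈ -2.5455)
P(n, T) = T*n*(n² + 6*T) (P(n, T) = (T*(n*n + 6*T))*n = (T*(n² + 6*T))*n = T*n*(n² + 6*T))
u = -842408/1331 (u = -7*(-28/11)*((-28/11)² + 6*(-7)) = -7*(-28/11)*(784/121 - 42) = -7*(-28/11)*(-4298/121) = -842408/1331 ≈ -632.91)
(u - 38)² = (-842408/1331 - 38)² = (-892986/1331)² = 797423996196/1771561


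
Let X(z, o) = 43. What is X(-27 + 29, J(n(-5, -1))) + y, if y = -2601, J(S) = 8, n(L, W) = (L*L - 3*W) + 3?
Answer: -2558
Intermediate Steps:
n(L, W) = 3 + L**2 - 3*W (n(L, W) = (L**2 - 3*W) + 3 = 3 + L**2 - 3*W)
X(-27 + 29, J(n(-5, -1))) + y = 43 - 2601 = -2558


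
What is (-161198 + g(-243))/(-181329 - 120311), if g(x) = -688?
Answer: 80943/150820 ≈ 0.53669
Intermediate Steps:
(-161198 + g(-243))/(-181329 - 120311) = (-161198 - 688)/(-181329 - 120311) = -161886/(-301640) = -161886*(-1/301640) = 80943/150820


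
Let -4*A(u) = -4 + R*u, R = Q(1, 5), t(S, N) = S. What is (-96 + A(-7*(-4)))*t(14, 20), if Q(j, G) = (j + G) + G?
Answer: -2408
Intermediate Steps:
Q(j, G) = j + 2*G (Q(j, G) = (G + j) + G = j + 2*G)
R = 11 (R = 1 + 2*5 = 1 + 10 = 11)
A(u) = 1 - 11*u/4 (A(u) = -(-4 + 11*u)/4 = 1 - 11*u/4)
(-96 + A(-7*(-4)))*t(14, 20) = (-96 + (1 - (-77)*(-4)/4))*14 = (-96 + (1 - 11/4*28))*14 = (-96 + (1 - 77))*14 = (-96 - 76)*14 = -172*14 = -2408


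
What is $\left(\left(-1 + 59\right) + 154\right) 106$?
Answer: $22472$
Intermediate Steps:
$\left(\left(-1 + 59\right) + 154\right) 106 = \left(58 + 154\right) 106 = 212 \cdot 106 = 22472$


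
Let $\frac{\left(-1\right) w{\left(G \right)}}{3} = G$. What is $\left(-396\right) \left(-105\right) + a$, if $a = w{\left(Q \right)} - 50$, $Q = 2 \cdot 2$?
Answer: $41518$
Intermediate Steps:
$Q = 4$
$w{\left(G \right)} = - 3 G$
$a = -62$ ($a = \left(-3\right) 4 - 50 = -12 - 50 = -62$)
$\left(-396\right) \left(-105\right) + a = \left(-396\right) \left(-105\right) - 62 = 41580 - 62 = 41518$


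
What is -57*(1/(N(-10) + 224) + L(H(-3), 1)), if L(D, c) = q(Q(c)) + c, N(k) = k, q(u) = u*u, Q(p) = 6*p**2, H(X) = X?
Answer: -451383/214 ≈ -2109.3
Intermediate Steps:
q(u) = u**2
L(D, c) = c + 36*c**4 (L(D, c) = (6*c**2)**2 + c = 36*c**4 + c = c + 36*c**4)
-57*(1/(N(-10) + 224) + L(H(-3), 1)) = -57*(1/(-10 + 224) + (1 + 36*1**4)) = -57*(1/214 + (1 + 36*1)) = -57*(1/214 + (1 + 36)) = -57*(1/214 + 37) = -57*7919/214 = -451383/214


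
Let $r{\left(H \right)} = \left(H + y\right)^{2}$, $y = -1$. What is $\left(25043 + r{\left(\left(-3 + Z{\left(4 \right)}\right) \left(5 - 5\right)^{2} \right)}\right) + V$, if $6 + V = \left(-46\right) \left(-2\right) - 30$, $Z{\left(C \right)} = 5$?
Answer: $25100$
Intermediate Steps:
$V = 56$ ($V = -6 - -62 = -6 + \left(92 - 30\right) = -6 + 62 = 56$)
$r{\left(H \right)} = \left(-1 + H\right)^{2}$ ($r{\left(H \right)} = \left(H - 1\right)^{2} = \left(-1 + H\right)^{2}$)
$\left(25043 + r{\left(\left(-3 + Z{\left(4 \right)}\right) \left(5 - 5\right)^{2} \right)}\right) + V = \left(25043 + \left(-1 + \left(-3 + 5\right) \left(5 - 5\right)^{2}\right)^{2}\right) + 56 = \left(25043 + \left(-1 + 2 \cdot 0^{2}\right)^{2}\right) + 56 = \left(25043 + \left(-1 + 2 \cdot 0\right)^{2}\right) + 56 = \left(25043 + \left(-1 + 0\right)^{2}\right) + 56 = \left(25043 + \left(-1\right)^{2}\right) + 56 = \left(25043 + 1\right) + 56 = 25044 + 56 = 25100$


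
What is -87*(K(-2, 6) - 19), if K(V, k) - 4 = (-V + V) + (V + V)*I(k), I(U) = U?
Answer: 3393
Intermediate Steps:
K(V, k) = 4 + 2*V*k (K(V, k) = 4 + ((-V + V) + (V + V)*k) = 4 + (0 + (2*V)*k) = 4 + (0 + 2*V*k) = 4 + 2*V*k)
-87*(K(-2, 6) - 19) = -87*((4 + 2*(-2)*6) - 19) = -87*((4 - 24) - 19) = -87*(-20 - 19) = -87*(-39) = 3393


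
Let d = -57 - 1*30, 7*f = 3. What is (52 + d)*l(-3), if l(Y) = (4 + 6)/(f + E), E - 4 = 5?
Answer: -1225/33 ≈ -37.121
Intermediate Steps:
f = 3/7 (f = (1/7)*3 = 3/7 ≈ 0.42857)
d = -87 (d = -57 - 30 = -87)
E = 9 (E = 4 + 5 = 9)
l(Y) = 35/33 (l(Y) = (4 + 6)/(3/7 + 9) = 10/(66/7) = 10*(7/66) = 35/33)
(52 + d)*l(-3) = (52 - 87)*(35/33) = -35*35/33 = -1225/33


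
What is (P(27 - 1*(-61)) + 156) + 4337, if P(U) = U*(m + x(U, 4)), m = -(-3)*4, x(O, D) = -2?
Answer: 5373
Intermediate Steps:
m = 12 (m = -3*(-4) = 12)
P(U) = 10*U (P(U) = U*(12 - 2) = U*10 = 10*U)
(P(27 - 1*(-61)) + 156) + 4337 = (10*(27 - 1*(-61)) + 156) + 4337 = (10*(27 + 61) + 156) + 4337 = (10*88 + 156) + 4337 = (880 + 156) + 4337 = 1036 + 4337 = 5373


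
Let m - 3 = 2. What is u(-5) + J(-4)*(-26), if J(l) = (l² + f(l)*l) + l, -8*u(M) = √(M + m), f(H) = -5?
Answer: -832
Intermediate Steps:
m = 5 (m = 3 + 2 = 5)
u(M) = -√(5 + M)/8 (u(M) = -√(M + 5)/8 = -√(5 + M)/8)
J(l) = l² - 4*l (J(l) = (l² - 5*l) + l = l² - 4*l)
u(-5) + J(-4)*(-26) = -√(5 - 5)/8 - 4*(-4 - 4)*(-26) = -√0/8 - 4*(-8)*(-26) = -⅛*0 + 32*(-26) = 0 - 832 = -832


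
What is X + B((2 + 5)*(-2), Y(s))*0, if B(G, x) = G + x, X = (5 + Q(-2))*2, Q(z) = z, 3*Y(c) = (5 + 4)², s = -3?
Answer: 6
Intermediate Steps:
Y(c) = 27 (Y(c) = (5 + 4)²/3 = (⅓)*9² = (⅓)*81 = 27)
X = 6 (X = (5 - 2)*2 = 3*2 = 6)
X + B((2 + 5)*(-2), Y(s))*0 = 6 + ((2 + 5)*(-2) + 27)*0 = 6 + (7*(-2) + 27)*0 = 6 + (-14 + 27)*0 = 6 + 13*0 = 6 + 0 = 6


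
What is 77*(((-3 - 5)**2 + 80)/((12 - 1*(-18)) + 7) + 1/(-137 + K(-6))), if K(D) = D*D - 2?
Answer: 1139215/3811 ≈ 298.93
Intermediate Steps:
K(D) = -2 + D**2 (K(D) = D**2 - 2 = -2 + D**2)
77*(((-3 - 5)**2 + 80)/((12 - 1*(-18)) + 7) + 1/(-137 + K(-6))) = 77*(((-3 - 5)**2 + 80)/((12 - 1*(-18)) + 7) + 1/(-137 + (-2 + (-6)**2))) = 77*(((-8)**2 + 80)/((12 + 18) + 7) + 1/(-137 + (-2 + 36))) = 77*((64 + 80)/(30 + 7) + 1/(-137 + 34)) = 77*(144/37 + 1/(-103)) = 77*(144*(1/37) - 1/103) = 77*(144/37 - 1/103) = 77*(14795/3811) = 1139215/3811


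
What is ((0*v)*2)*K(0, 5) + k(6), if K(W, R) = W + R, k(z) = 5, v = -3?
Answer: 5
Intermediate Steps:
K(W, R) = R + W
((0*v)*2)*K(0, 5) + k(6) = ((0*(-3))*2)*(5 + 0) + 5 = (0*2)*5 + 5 = 0*5 + 5 = 0 + 5 = 5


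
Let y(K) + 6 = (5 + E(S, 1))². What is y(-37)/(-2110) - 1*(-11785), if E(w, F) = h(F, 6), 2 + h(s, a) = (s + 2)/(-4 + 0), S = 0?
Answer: 79572323/6752 ≈ 11785.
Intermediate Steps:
h(s, a) = -5/2 - s/4 (h(s, a) = -2 + (s + 2)/(-4 + 0) = -2 + (2 + s)/(-4) = -2 + (2 + s)*(-¼) = -2 + (-½ - s/4) = -5/2 - s/4)
E(w, F) = -5/2 - F/4
y(K) = -15/16 (y(K) = -6 + (5 + (-5/2 - ¼*1))² = -6 + (5 + (-5/2 - ¼))² = -6 + (5 - 11/4)² = -6 + (9/4)² = -6 + 81/16 = -15/16)
y(-37)/(-2110) - 1*(-11785) = -15/16/(-2110) - 1*(-11785) = -15/16*(-1/2110) + 11785 = 3/6752 + 11785 = 79572323/6752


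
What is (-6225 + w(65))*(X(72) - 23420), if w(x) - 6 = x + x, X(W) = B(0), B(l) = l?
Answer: 142604380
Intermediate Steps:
X(W) = 0
w(x) = 6 + 2*x (w(x) = 6 + (x + x) = 6 + 2*x)
(-6225 + w(65))*(X(72) - 23420) = (-6225 + (6 + 2*65))*(0 - 23420) = (-6225 + (6 + 130))*(-23420) = (-6225 + 136)*(-23420) = -6089*(-23420) = 142604380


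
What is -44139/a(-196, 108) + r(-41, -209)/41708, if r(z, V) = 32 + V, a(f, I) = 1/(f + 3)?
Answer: 355303236339/41708 ≈ 8.5188e+6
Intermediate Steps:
a(f, I) = 1/(3 + f)
-44139/a(-196, 108) + r(-41, -209)/41708 = -44139/(1/(3 - 196)) + (32 - 209)/41708 = -44139/(1/(-193)) - 177*1/41708 = -44139/(-1/193) - 177/41708 = -44139*(-193) - 177/41708 = 8518827 - 177/41708 = 355303236339/41708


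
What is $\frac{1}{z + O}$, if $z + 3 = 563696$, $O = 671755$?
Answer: $\frac{1}{1235448} \approx 8.0942 \cdot 10^{-7}$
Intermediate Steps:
$z = 563693$ ($z = -3 + 563696 = 563693$)
$\frac{1}{z + O} = \frac{1}{563693 + 671755} = \frac{1}{1235448}$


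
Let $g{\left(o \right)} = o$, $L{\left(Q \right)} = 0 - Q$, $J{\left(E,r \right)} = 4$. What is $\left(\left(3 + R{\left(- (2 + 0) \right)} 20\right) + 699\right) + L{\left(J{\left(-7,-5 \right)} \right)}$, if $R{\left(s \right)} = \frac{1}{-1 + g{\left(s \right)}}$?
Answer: $\frac{2074}{3} \approx 691.33$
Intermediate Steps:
$L{\left(Q \right)} = - Q$
$R{\left(s \right)} = \frac{1}{-1 + s}$
$\left(\left(3 + R{\left(- (2 + 0) \right)} 20\right) + 699\right) + L{\left(J{\left(-7,-5 \right)} \right)} = \left(\left(3 + \frac{1}{-1 - \left(2 + 0\right)} 20\right) + 699\right) - 4 = \left(\left(3 + \frac{1}{-1 - 2} \cdot 20\right) + 699\right) - 4 = \left(\left(3 + \frac{1}{-3} \cdot 20\right) + 699\right) - 4 = \left(\left(3 - \frac{20}{3}\right) + 699\right) - 4 = \left(- \frac{11}{3} + 699\right) - 4 = \frac{2086}{3} - 4 = \frac{2074}{3}$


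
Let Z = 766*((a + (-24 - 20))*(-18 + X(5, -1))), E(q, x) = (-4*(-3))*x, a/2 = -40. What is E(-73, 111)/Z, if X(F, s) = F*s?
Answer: 333/546158 ≈ 0.00060971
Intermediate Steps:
a = -80 (a = 2*(-40) = -80)
E(q, x) = 12*x
Z = 2184632 (Z = 766*((-80 + (-24 - 20))*(-18 + 5*(-1))) = 766*((-80 - 44)*(-18 - 5)) = 766*(-124*(-23)) = 766*2852 = 2184632)
E(-73, 111)/Z = (12*111)/2184632 = 1332*(1/2184632) = 333/546158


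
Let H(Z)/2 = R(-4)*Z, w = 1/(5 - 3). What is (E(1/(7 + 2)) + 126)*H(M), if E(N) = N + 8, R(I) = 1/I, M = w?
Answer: -1207/36 ≈ -33.528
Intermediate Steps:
w = ½ (w = 1/2 = ½ ≈ 0.50000)
M = ½ ≈ 0.50000
E(N) = 8 + N
H(Z) = -Z/2 (H(Z) = 2*(Z/(-4)) = 2*(-Z/4) = -Z/2)
(E(1/(7 + 2)) + 126)*H(M) = ((8 + 1/(7 + 2)) + 126)*(-½*½) = ((8 + 1/9) + 126)*(-¼) = ((8 + ⅑) + 126)*(-¼) = (73/9 + 126)*(-¼) = (1207/9)*(-¼) = -1207/36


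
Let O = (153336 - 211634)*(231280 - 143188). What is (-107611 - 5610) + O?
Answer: -5135700637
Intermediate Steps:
O = -5135587416 (O = -58298*88092 = -5135587416)
(-107611 - 5610) + O = (-107611 - 5610) - 5135587416 = -113221 - 5135587416 = -5135700637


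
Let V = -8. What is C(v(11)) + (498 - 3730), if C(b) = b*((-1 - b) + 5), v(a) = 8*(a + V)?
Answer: -3712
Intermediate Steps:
v(a) = -64 + 8*a (v(a) = 8*(a - 8) = 8*(-8 + a) = -64 + 8*a)
C(b) = b*(4 - b)
C(v(11)) + (498 - 3730) = (-64 + 8*11)*(4 - (-64 + 8*11)) + (498 - 3730) = (-64 + 88)*(4 - (-64 + 88)) - 3232 = 24*(4 - 1*24) - 3232 = 24*(4 - 24) - 3232 = 24*(-20) - 3232 = -480 - 3232 = -3712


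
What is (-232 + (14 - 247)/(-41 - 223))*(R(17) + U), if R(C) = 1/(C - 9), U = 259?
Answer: -42161365/704 ≈ -59888.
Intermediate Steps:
R(C) = 1/(-9 + C)
(-232 + (14 - 247)/(-41 - 223))*(R(17) + U) = (-232 + (14 - 247)/(-41 - 223))*(1/(-9 + 17) + 259) = (-232 - 233/(-264))*(1/8 + 259) = (-232 - 233*(-1/264))*(1/8 + 259) = (-232 + 233/264)*(2073/8) = -61015/264*2073/8 = -42161365/704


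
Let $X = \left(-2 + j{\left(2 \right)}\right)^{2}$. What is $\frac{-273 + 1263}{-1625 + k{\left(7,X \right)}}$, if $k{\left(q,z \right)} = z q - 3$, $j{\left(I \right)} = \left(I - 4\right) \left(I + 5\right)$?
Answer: $\frac{495}{82} \approx 6.0366$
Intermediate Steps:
$j{\left(I \right)} = \left(-4 + I\right) \left(5 + I\right)$
$X = 256$ ($X = \left(-2 + \left(-20 + 2 + 2^{2}\right)\right)^{2} = \left(-2 + \left(-20 + 2 + 4\right)\right)^{2} = \left(-2 - 14\right)^{2} = \left(-16\right)^{2} = 256$)
$k{\left(q,z \right)} = -3 + q z$ ($k{\left(q,z \right)} = q z - 3 = -3 + q z$)
$\frac{-273 + 1263}{-1625 + k{\left(7,X \right)}} = \frac{-273 + 1263}{-1625 + \left(-3 + 7 \cdot 256\right)} = \frac{990}{-1625 + \left(-3 + 1792\right)} = \frac{990}{-1625 + 1789} = \frac{990}{164} = 990 \cdot \frac{1}{164} = \frac{495}{82}$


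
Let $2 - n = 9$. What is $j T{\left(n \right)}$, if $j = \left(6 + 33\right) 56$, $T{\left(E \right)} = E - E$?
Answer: $0$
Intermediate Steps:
$n = -7$ ($n = 2 - 9 = -7$)
$T{\left(E \right)} = 0$
$j = 2184$ ($j = 39 \cdot 56 = 2184$)
$j T{\left(n \right)} = 2184 \cdot 0 = 0$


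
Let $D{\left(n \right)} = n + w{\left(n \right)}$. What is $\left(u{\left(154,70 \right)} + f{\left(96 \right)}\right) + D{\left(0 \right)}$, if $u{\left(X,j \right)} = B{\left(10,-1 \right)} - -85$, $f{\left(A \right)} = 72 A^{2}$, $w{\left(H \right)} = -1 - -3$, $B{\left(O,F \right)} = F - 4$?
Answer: $663634$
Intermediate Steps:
$B{\left(O,F \right)} = -4 + F$
$w{\left(H \right)} = 2$ ($w{\left(H \right)} = -1 + 3 = 2$)
$u{\left(X,j \right)} = 80$ ($u{\left(X,j \right)} = \left(-4 - 1\right) - -85 = -5 + 85 = 80$)
$D{\left(n \right)} = 2 + n$ ($D{\left(n \right)} = n + 2 = 2 + n$)
$\left(u{\left(154,70 \right)} + f{\left(96 \right)}\right) + D{\left(0 \right)} = \left(80 + 72 \cdot 96^{2}\right) + \left(2 + 0\right) = \left(80 + 72 \cdot 9216\right) + 2 = \left(80 + 663552\right) + 2 = 663632 + 2 = 663634$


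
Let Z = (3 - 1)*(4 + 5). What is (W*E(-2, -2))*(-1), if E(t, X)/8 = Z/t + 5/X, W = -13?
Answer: -1196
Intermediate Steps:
Z = 18 (Z = 2*9 = 18)
E(t, X) = 40/X + 144/t (E(t, X) = 8*(18/t + 5/X) = 8*(5/X + 18/t) = 40/X + 144/t)
(W*E(-2, -2))*(-1) = -13*(40/(-2) + 144/(-2))*(-1) = -13*(40*(-½) + 144*(-½))*(-1) = -13*(-20 - 72)*(-1) = -13*(-92)*(-1) = 1196*(-1) = -1196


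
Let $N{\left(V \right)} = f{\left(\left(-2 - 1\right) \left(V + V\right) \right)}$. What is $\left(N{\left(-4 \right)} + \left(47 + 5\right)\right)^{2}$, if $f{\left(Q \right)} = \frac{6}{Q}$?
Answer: $\frac{43681}{16} \approx 2730.1$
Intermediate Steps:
$N{\left(V \right)} = - \frac{1}{V}$ ($N{\left(V \right)} = \frac{6}{\left(-2 - 1\right) \left(V + V\right)} = \frac{6}{\left(-3\right) 2 V} = \frac{6}{\left(-6\right) V} = 6 \left(- \frac{1}{6 V}\right) = - \frac{1}{V}$)
$\left(N{\left(-4 \right)} + \left(47 + 5\right)\right)^{2} = \left(- \frac{1}{-4} + \left(47 + 5\right)\right)^{2} = \left(\left(-1\right) \left(- \frac{1}{4}\right) + 52\right)^{2} = \left(\frac{1}{4} + 52\right)^{2} = \left(\frac{209}{4}\right)^{2} = \frac{43681}{16}$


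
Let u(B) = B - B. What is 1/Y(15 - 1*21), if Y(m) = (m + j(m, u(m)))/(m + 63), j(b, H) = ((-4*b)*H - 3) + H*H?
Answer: -19/3 ≈ -6.3333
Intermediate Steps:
u(B) = 0
j(b, H) = -3 + H**2 - 4*H*b (j(b, H) = (-4*H*b - 3) + H**2 = (-3 - 4*H*b) + H**2 = -3 + H**2 - 4*H*b)
Y(m) = (-3 + m)/(63 + m) (Y(m) = (m + (-3 + 0**2 - 4*0*m))/(m + 63) = (m + (-3 + 0 + 0))/(63 + m) = (m - 3)/(63 + m) = (-3 + m)/(63 + m))
1/Y(15 - 1*21) = 1/((-3 + (15 - 1*21))/(63 + (15 - 1*21))) = 1/((-3 + (15 - 21))/(63 + (15 - 21))) = 1/((-3 - 6)/(63 - 6)) = 1/(-9/57) = 1/((1/57)*(-9)) = 1/(-3/19) = -19/3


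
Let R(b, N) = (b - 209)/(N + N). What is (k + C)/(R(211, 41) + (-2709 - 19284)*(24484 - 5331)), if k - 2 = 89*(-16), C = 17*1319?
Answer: -861041/17270509088 ≈ -4.9856e-5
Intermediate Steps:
C = 22423
R(b, N) = (-209 + b)/(2*N) (R(b, N) = (-209 + b)/((2*N)) = (-209 + b)*(1/(2*N)) = (-209 + b)/(2*N))
k = -1422 (k = 2 + 89*(-16) = 2 - 1424 = -1422)
(k + C)/(R(211, 41) + (-2709 - 19284)*(24484 - 5331)) = (-1422 + 22423)/((1/2)*(-209 + 211)/41 + (-2709 - 19284)*(24484 - 5331)) = 21001/((1/2)*(1/41)*2 - 21993*19153) = 21001/(1/41 - 421231929) = 21001/(-17270509088/41) = 21001*(-41/17270509088) = -861041/17270509088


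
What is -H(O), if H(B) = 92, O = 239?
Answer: -92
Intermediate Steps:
-H(O) = -1*92 = -92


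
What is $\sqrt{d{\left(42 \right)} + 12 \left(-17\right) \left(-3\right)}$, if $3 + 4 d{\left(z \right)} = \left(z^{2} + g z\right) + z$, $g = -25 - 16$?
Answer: $\frac{3 \sqrt{281}}{2} \approx 25.145$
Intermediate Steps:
$g = -41$
$d{\left(z \right)} = - \frac{3}{4} - 10 z + \frac{z^{2}}{4}$ ($d{\left(z \right)} = - \frac{3}{4} + \frac{\left(z^{2} - 41 z\right) + z}{4} = - \frac{3}{4} + \frac{z^{2} - 40 z}{4} = - \frac{3}{4} + \left(- 10 z + \frac{z^{2}}{4}\right) = - \frac{3}{4} - 10 z + \frac{z^{2}}{4}$)
$\sqrt{d{\left(42 \right)} + 12 \left(-17\right) \left(-3\right)} = \sqrt{\left(- \frac{3}{4} - 420 + \frac{42^{2}}{4}\right) + 12 \left(-17\right) \left(-3\right)} = \sqrt{\left(- \frac{3}{4} - 420 + \frac{1}{4} \cdot 1764\right) - -612} = \sqrt{\left(- \frac{3}{4} - 420 + 441\right) + 612} = \sqrt{\frac{81}{4} + 612} = \sqrt{\frac{2529}{4}} = \frac{3 \sqrt{281}}{2}$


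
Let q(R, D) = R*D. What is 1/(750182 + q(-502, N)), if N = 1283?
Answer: 1/106116 ≈ 9.4236e-6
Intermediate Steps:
q(R, D) = D*R
1/(750182 + q(-502, N)) = 1/(750182 + 1283*(-502)) = 1/(750182 - 644066) = 1/106116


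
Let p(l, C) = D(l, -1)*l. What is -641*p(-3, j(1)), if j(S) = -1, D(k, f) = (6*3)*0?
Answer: 0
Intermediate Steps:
D(k, f) = 0 (D(k, f) = 18*0 = 0)
p(l, C) = 0 (p(l, C) = 0*l = 0)
-641*p(-3, j(1)) = -641*0 = 0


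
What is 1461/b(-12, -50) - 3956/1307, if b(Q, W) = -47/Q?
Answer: 22728392/61429 ≈ 369.99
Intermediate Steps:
1461/b(-12, -50) - 3956/1307 = 1461/((-47/(-12))) - 3956/1307 = 1461/((-47*(-1/12))) - 3956*1/1307 = 1461/(47/12) - 3956/1307 = 1461*(12/47) - 3956/1307 = 17532/47 - 3956/1307 = 22728392/61429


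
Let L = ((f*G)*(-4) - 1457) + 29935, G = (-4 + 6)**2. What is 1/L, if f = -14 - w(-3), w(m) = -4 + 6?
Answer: 1/28734 ≈ 3.4802e-5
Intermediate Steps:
G = 4 (G = 2**2 = 4)
w(m) = 2
f = -16 (f = -14 - 1*2 = -14 - 2 = -16)
L = 28734 (L = (-16*4*(-4) - 1457) + 29935 = (-64*(-4) - 1457) + 29935 = (256 - 1457) + 29935 = -1201 + 29935 = 28734)
1/L = 1/28734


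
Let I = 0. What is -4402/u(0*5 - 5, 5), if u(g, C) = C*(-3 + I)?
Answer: 4402/15 ≈ 293.47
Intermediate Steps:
u(g, C) = -3*C (u(g, C) = C*(-3 + 0) = C*(-3) = -3*C)
-4402/u(0*5 - 5, 5) = -4402/((-3*5)) = -4402/(-15) = -4402*(-1/15) = 4402/15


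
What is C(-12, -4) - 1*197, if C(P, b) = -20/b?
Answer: -192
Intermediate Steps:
C(-12, -4) - 1*197 = -20/(-4) - 1*197 = -20*(-¼) - 197 = 5 - 197 = -192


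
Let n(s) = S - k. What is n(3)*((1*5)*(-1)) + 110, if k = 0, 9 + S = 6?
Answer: 125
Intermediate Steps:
S = -3 (S = -9 + 6 = -3)
n(s) = -3 (n(s) = -3 - 1*0 = -3 + 0 = -3)
n(3)*((1*5)*(-1)) + 110 = -3*1*5*(-1) + 110 = -15*(-1) + 110 = -3*(-5) + 110 = 15 + 110 = 125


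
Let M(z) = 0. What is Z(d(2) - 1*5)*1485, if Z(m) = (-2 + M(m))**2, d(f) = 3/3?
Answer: 5940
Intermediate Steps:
d(f) = 1 (d(f) = 3*(1/3) = 1)
Z(m) = 4 (Z(m) = (-2 + 0)**2 = (-2)**2 = 4)
Z(d(2) - 1*5)*1485 = 4*1485 = 5940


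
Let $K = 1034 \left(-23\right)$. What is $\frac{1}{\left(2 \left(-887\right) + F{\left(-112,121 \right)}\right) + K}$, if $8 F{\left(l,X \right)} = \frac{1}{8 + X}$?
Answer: $- \frac{1032}{26373791} \approx -3.913 \cdot 10^{-5}$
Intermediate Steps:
$F{\left(l,X \right)} = \frac{1}{8 \left(8 + X\right)}$
$K = -23782$
$\frac{1}{\left(2 \left(-887\right) + F{\left(-112,121 \right)}\right) + K} = \frac{1}{\left(2 \left(-887\right) + \frac{1}{8 \left(8 + 121\right)}\right) - 23782} = \frac{1}{\left(-1774 + \frac{1}{8 \cdot 129}\right) - 23782} = \frac{1}{\left(-1774 + \frac{1}{8} \cdot \frac{1}{129}\right) - 23782} = \frac{1}{\left(-1774 + \frac{1}{1032}\right) - 23782} = \frac{1}{- \frac{1830767}{1032} - 23782} = \frac{1}{- \frac{26373791}{1032}} = - \frac{1032}{26373791}$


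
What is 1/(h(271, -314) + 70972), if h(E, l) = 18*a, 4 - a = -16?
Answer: 1/71332 ≈ 1.4019e-5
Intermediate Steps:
a = 20 (a = 4 - 1*(-16) = 4 + 16 = 20)
h(E, l) = 360 (h(E, l) = 18*20 = 360)
1/(h(271, -314) + 70972) = 1/(360 + 70972) = 1/71332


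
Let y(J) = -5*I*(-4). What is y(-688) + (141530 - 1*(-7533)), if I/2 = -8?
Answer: 148743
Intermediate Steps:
I = -16 (I = 2*(-8) = -16)
y(J) = -320 (y(J) = -5*(-16)*(-4) = 80*(-4) = -320)
y(-688) + (141530 - 1*(-7533)) = -320 + (141530 - 1*(-7533)) = -320 + (141530 + 7533) = -320 + 149063 = 148743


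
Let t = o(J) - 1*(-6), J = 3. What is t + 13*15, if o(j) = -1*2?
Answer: 199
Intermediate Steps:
o(j) = -2
t = 4 (t = -2 - 1*(-6) = -2 + 6 = 4)
t + 13*15 = 4 + 13*15 = 4 + 195 = 199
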